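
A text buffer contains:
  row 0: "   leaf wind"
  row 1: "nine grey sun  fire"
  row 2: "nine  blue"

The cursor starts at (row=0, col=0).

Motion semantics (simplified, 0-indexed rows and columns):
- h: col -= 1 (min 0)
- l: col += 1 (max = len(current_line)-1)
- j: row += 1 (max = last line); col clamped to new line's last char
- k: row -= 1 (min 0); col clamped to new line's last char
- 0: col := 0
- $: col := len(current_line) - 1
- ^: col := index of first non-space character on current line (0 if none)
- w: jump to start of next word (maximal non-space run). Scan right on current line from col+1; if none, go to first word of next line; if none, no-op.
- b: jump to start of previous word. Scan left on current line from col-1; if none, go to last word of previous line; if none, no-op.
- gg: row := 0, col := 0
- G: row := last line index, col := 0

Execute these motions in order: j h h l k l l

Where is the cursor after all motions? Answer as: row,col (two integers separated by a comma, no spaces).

After 1 (j): row=1 col=0 char='n'
After 2 (h): row=1 col=0 char='n'
After 3 (h): row=1 col=0 char='n'
After 4 (l): row=1 col=1 char='i'
After 5 (k): row=0 col=1 char='_'
After 6 (l): row=0 col=2 char='_'
After 7 (l): row=0 col=3 char='l'

Answer: 0,3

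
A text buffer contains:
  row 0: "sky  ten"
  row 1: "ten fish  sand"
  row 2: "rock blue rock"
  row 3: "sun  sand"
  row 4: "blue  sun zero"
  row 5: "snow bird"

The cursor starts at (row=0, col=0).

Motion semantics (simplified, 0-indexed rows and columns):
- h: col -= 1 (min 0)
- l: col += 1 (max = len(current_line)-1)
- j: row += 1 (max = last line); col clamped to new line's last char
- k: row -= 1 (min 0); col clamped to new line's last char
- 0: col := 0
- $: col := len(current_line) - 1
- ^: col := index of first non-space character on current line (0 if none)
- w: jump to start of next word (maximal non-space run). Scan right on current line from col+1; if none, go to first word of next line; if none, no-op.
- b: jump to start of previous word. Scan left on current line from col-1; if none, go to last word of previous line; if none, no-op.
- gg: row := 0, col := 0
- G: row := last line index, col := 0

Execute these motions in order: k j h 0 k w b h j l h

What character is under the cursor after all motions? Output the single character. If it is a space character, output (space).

Answer: t

Derivation:
After 1 (k): row=0 col=0 char='s'
After 2 (j): row=1 col=0 char='t'
After 3 (h): row=1 col=0 char='t'
After 4 (0): row=1 col=0 char='t'
After 5 (k): row=0 col=0 char='s'
After 6 (w): row=0 col=5 char='t'
After 7 (b): row=0 col=0 char='s'
After 8 (h): row=0 col=0 char='s'
After 9 (j): row=1 col=0 char='t'
After 10 (l): row=1 col=1 char='e'
After 11 (h): row=1 col=0 char='t'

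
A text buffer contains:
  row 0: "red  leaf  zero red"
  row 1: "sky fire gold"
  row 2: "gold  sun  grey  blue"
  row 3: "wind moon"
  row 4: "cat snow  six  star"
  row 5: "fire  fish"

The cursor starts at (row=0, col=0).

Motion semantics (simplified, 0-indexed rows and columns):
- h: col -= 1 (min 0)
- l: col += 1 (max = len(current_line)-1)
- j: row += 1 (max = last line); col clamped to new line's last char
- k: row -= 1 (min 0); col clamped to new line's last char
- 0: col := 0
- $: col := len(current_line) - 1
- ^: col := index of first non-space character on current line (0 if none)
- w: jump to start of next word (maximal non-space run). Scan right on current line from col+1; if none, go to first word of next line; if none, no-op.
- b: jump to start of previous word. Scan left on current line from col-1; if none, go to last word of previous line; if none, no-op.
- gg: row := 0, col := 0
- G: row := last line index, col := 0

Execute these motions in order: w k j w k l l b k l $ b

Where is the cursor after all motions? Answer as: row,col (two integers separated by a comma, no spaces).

After 1 (w): row=0 col=5 char='l'
After 2 (k): row=0 col=5 char='l'
After 3 (j): row=1 col=5 char='i'
After 4 (w): row=1 col=9 char='g'
After 5 (k): row=0 col=9 char='_'
After 6 (l): row=0 col=10 char='_'
After 7 (l): row=0 col=11 char='z'
After 8 (b): row=0 col=5 char='l'
After 9 (k): row=0 col=5 char='l'
After 10 (l): row=0 col=6 char='e'
After 11 ($): row=0 col=18 char='d'
After 12 (b): row=0 col=16 char='r'

Answer: 0,16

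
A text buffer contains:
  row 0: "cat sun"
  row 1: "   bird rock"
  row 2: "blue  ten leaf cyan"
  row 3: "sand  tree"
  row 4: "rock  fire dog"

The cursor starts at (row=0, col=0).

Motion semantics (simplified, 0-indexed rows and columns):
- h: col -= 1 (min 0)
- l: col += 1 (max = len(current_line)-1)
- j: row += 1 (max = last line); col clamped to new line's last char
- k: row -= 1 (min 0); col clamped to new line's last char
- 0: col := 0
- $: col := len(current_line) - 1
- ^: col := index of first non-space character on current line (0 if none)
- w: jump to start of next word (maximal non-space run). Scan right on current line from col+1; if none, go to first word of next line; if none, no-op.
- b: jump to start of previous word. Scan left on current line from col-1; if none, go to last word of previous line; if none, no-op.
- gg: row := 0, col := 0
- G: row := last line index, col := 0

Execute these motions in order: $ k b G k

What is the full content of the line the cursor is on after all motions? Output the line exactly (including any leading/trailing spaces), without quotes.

After 1 ($): row=0 col=6 char='n'
After 2 (k): row=0 col=6 char='n'
After 3 (b): row=0 col=4 char='s'
After 4 (G): row=4 col=0 char='r'
After 5 (k): row=3 col=0 char='s'

Answer: sand  tree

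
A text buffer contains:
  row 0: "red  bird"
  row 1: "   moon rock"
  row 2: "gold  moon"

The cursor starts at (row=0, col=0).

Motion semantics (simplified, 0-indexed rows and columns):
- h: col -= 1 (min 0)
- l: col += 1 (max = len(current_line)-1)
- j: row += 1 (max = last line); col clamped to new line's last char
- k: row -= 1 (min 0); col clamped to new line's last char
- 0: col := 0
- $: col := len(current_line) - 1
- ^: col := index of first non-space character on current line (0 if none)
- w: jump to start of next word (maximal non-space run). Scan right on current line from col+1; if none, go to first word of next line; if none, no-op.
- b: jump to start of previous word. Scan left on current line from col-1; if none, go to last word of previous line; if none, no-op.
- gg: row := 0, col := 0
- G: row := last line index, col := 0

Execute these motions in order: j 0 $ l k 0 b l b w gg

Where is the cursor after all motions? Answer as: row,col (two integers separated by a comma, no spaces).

After 1 (j): row=1 col=0 char='_'
After 2 (0): row=1 col=0 char='_'
After 3 ($): row=1 col=11 char='k'
After 4 (l): row=1 col=11 char='k'
After 5 (k): row=0 col=8 char='d'
After 6 (0): row=0 col=0 char='r'
After 7 (b): row=0 col=0 char='r'
After 8 (l): row=0 col=1 char='e'
After 9 (b): row=0 col=0 char='r'
After 10 (w): row=0 col=5 char='b'
After 11 (gg): row=0 col=0 char='r'

Answer: 0,0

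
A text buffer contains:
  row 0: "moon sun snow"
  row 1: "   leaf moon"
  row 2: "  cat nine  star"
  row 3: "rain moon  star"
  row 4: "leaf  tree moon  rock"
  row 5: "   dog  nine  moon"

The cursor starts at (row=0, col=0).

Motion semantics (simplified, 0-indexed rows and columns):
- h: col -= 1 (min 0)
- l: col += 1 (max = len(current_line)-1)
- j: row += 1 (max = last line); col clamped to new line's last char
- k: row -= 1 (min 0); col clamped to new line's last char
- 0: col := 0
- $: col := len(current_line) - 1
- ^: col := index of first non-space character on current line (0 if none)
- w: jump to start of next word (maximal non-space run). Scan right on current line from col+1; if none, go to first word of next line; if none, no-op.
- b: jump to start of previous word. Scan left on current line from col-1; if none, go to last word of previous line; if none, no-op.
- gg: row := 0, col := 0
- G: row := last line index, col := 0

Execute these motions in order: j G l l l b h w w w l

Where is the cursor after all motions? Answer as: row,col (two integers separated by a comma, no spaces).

After 1 (j): row=1 col=0 char='_'
After 2 (G): row=5 col=0 char='_'
After 3 (l): row=5 col=1 char='_'
After 4 (l): row=5 col=2 char='_'
After 5 (l): row=5 col=3 char='d'
After 6 (b): row=4 col=17 char='r'
After 7 (h): row=4 col=16 char='_'
After 8 (w): row=4 col=17 char='r'
After 9 (w): row=5 col=3 char='d'
After 10 (w): row=5 col=8 char='n'
After 11 (l): row=5 col=9 char='i'

Answer: 5,9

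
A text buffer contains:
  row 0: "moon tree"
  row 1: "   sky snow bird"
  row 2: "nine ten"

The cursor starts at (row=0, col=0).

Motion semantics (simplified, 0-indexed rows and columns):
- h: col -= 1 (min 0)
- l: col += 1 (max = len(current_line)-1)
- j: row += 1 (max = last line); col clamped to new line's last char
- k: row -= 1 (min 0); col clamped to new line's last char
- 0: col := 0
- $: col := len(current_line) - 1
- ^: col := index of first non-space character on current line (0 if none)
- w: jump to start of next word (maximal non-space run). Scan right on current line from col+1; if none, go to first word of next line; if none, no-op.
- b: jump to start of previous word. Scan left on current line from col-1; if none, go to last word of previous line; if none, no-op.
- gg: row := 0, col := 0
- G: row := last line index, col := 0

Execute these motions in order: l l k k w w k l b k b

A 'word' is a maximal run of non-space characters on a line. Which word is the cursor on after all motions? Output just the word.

Answer: moon

Derivation:
After 1 (l): row=0 col=1 char='o'
After 2 (l): row=0 col=2 char='o'
After 3 (k): row=0 col=2 char='o'
After 4 (k): row=0 col=2 char='o'
After 5 (w): row=0 col=5 char='t'
After 6 (w): row=1 col=3 char='s'
After 7 (k): row=0 col=3 char='n'
After 8 (l): row=0 col=4 char='_'
After 9 (b): row=0 col=0 char='m'
After 10 (k): row=0 col=0 char='m'
After 11 (b): row=0 col=0 char='m'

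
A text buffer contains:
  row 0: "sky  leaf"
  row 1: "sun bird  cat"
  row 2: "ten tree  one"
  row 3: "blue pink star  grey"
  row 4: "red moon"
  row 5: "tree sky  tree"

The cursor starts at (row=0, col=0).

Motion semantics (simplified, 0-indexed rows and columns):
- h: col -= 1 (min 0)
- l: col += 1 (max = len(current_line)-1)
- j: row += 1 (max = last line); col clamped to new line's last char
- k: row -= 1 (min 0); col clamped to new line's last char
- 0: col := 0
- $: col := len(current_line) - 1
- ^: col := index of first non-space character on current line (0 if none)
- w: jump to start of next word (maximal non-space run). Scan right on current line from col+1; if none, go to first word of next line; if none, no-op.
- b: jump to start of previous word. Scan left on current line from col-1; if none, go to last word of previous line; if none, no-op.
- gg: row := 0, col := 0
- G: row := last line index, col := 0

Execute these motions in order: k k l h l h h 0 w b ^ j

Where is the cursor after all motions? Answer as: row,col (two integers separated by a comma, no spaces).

Answer: 1,0

Derivation:
After 1 (k): row=0 col=0 char='s'
After 2 (k): row=0 col=0 char='s'
After 3 (l): row=0 col=1 char='k'
After 4 (h): row=0 col=0 char='s'
After 5 (l): row=0 col=1 char='k'
After 6 (h): row=0 col=0 char='s'
After 7 (h): row=0 col=0 char='s'
After 8 (0): row=0 col=0 char='s'
After 9 (w): row=0 col=5 char='l'
After 10 (b): row=0 col=0 char='s'
After 11 (^): row=0 col=0 char='s'
After 12 (j): row=1 col=0 char='s'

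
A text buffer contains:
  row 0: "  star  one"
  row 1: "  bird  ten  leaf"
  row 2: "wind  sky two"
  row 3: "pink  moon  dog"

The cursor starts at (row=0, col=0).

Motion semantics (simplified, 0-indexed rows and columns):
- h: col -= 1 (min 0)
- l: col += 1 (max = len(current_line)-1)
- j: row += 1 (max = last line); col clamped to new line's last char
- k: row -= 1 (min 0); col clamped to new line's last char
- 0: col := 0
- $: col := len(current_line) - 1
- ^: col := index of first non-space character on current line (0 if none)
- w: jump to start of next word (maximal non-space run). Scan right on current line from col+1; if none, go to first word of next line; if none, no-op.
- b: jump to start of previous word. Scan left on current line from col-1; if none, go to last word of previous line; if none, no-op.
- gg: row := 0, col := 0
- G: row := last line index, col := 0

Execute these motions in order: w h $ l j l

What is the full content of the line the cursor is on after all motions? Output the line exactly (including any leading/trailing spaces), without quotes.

After 1 (w): row=0 col=2 char='s'
After 2 (h): row=0 col=1 char='_'
After 3 ($): row=0 col=10 char='e'
After 4 (l): row=0 col=10 char='e'
After 5 (j): row=1 col=10 char='n'
After 6 (l): row=1 col=11 char='_'

Answer:   bird  ten  leaf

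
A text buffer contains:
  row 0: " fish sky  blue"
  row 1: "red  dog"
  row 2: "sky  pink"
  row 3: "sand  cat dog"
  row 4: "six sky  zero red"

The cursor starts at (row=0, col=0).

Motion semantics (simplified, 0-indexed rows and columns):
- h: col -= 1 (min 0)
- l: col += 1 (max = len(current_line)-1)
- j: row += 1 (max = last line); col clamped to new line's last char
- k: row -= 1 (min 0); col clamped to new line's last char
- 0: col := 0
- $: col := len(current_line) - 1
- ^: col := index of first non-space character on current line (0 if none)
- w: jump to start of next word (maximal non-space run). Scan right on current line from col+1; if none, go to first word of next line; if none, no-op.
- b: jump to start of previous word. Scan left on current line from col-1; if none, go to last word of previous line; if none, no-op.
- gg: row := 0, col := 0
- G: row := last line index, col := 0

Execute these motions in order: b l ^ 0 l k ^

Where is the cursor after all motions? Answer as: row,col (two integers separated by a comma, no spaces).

Answer: 0,1

Derivation:
After 1 (b): row=0 col=0 char='_'
After 2 (l): row=0 col=1 char='f'
After 3 (^): row=0 col=1 char='f'
After 4 (0): row=0 col=0 char='_'
After 5 (l): row=0 col=1 char='f'
After 6 (k): row=0 col=1 char='f'
After 7 (^): row=0 col=1 char='f'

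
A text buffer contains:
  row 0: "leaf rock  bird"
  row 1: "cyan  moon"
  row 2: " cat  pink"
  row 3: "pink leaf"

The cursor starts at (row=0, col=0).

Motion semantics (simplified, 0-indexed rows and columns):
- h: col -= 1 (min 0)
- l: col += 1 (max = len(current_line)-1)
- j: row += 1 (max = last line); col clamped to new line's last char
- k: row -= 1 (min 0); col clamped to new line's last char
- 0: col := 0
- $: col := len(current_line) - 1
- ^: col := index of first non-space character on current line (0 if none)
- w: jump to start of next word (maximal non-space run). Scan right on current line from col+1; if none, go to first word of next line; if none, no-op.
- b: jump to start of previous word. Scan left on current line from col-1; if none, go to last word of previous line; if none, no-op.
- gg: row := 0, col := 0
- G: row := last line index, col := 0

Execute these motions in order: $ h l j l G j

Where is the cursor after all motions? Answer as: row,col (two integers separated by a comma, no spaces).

Answer: 3,0

Derivation:
After 1 ($): row=0 col=14 char='d'
After 2 (h): row=0 col=13 char='r'
After 3 (l): row=0 col=14 char='d'
After 4 (j): row=1 col=9 char='n'
After 5 (l): row=1 col=9 char='n'
After 6 (G): row=3 col=0 char='p'
After 7 (j): row=3 col=0 char='p'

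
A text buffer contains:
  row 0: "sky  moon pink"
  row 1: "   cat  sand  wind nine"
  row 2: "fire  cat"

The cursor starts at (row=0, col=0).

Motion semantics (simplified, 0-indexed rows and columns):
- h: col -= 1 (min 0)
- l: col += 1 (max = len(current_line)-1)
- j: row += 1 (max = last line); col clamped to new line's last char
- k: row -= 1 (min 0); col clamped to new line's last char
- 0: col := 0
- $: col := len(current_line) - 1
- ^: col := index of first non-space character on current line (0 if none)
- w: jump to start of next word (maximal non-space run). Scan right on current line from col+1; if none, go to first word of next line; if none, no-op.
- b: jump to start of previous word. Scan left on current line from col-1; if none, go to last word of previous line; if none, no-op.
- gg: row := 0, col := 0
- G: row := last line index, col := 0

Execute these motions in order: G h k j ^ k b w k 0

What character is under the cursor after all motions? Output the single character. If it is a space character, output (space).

Answer: s

Derivation:
After 1 (G): row=2 col=0 char='f'
After 2 (h): row=2 col=0 char='f'
After 3 (k): row=1 col=0 char='_'
After 4 (j): row=2 col=0 char='f'
After 5 (^): row=2 col=0 char='f'
After 6 (k): row=1 col=0 char='_'
After 7 (b): row=0 col=10 char='p'
After 8 (w): row=1 col=3 char='c'
After 9 (k): row=0 col=3 char='_'
After 10 (0): row=0 col=0 char='s'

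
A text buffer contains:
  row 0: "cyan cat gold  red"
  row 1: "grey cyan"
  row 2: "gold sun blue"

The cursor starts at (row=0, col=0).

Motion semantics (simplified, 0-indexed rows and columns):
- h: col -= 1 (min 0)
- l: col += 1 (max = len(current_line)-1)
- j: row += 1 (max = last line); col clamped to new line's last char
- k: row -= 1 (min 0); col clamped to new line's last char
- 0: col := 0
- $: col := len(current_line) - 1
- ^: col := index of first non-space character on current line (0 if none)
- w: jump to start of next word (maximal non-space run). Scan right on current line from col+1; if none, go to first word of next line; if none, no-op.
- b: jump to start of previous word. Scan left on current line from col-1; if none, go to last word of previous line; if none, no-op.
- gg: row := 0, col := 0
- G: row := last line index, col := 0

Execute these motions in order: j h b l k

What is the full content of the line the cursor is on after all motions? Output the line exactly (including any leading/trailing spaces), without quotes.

Answer: cyan cat gold  red

Derivation:
After 1 (j): row=1 col=0 char='g'
After 2 (h): row=1 col=0 char='g'
After 3 (b): row=0 col=15 char='r'
After 4 (l): row=0 col=16 char='e'
After 5 (k): row=0 col=16 char='e'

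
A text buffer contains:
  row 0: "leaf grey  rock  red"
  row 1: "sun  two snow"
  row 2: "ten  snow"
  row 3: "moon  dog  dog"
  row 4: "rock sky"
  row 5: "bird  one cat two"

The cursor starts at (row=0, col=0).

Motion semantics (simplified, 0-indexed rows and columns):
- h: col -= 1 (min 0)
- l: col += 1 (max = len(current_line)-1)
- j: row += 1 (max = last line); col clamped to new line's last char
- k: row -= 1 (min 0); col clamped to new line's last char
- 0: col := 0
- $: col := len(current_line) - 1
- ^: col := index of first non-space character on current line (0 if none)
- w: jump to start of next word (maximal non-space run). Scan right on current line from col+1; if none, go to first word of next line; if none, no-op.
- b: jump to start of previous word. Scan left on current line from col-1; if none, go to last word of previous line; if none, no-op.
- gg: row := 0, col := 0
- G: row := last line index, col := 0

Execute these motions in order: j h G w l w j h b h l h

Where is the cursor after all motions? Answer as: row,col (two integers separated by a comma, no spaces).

After 1 (j): row=1 col=0 char='s'
After 2 (h): row=1 col=0 char='s'
After 3 (G): row=5 col=0 char='b'
After 4 (w): row=5 col=6 char='o'
After 5 (l): row=5 col=7 char='n'
After 6 (w): row=5 col=10 char='c'
After 7 (j): row=5 col=10 char='c'
After 8 (h): row=5 col=9 char='_'
After 9 (b): row=5 col=6 char='o'
After 10 (h): row=5 col=5 char='_'
After 11 (l): row=5 col=6 char='o'
After 12 (h): row=5 col=5 char='_'

Answer: 5,5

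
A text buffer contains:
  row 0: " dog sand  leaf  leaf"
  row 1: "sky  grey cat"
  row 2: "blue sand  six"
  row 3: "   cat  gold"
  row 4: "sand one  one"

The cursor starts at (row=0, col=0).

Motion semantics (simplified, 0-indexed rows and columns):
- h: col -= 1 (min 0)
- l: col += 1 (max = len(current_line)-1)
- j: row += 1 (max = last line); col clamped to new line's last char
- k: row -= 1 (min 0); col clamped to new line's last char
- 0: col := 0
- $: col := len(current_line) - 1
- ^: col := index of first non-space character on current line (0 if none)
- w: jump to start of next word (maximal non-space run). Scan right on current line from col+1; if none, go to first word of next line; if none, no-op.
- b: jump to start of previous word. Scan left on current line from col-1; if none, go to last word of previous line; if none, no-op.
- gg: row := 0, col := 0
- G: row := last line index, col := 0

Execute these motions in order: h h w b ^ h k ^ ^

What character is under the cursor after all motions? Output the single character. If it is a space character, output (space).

Answer: d

Derivation:
After 1 (h): row=0 col=0 char='_'
After 2 (h): row=0 col=0 char='_'
After 3 (w): row=0 col=1 char='d'
After 4 (b): row=0 col=1 char='d'
After 5 (^): row=0 col=1 char='d'
After 6 (h): row=0 col=0 char='_'
After 7 (k): row=0 col=0 char='_'
After 8 (^): row=0 col=1 char='d'
After 9 (^): row=0 col=1 char='d'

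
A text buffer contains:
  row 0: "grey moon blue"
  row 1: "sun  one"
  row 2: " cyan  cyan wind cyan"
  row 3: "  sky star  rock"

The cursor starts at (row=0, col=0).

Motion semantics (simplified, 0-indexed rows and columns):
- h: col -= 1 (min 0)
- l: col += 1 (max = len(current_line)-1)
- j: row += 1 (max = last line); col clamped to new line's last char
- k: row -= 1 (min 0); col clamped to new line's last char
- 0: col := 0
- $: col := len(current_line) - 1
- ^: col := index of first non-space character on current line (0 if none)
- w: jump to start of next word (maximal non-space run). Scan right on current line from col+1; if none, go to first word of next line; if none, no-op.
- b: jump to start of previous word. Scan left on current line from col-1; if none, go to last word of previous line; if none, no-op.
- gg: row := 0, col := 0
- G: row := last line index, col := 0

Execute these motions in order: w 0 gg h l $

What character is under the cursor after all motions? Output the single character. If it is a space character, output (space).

After 1 (w): row=0 col=5 char='m'
After 2 (0): row=0 col=0 char='g'
After 3 (gg): row=0 col=0 char='g'
After 4 (h): row=0 col=0 char='g'
After 5 (l): row=0 col=1 char='r'
After 6 ($): row=0 col=13 char='e'

Answer: e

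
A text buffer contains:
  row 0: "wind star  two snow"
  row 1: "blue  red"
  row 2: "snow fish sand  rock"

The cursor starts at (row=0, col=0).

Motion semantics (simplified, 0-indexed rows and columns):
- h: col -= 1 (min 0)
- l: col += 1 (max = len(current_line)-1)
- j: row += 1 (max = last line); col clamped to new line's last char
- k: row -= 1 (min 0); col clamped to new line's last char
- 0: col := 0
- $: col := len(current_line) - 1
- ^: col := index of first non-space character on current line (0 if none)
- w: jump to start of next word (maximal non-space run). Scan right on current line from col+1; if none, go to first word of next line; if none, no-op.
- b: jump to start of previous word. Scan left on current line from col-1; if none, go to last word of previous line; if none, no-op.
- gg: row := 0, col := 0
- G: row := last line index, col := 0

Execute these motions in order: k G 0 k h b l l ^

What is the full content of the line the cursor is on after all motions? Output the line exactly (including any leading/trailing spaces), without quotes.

After 1 (k): row=0 col=0 char='w'
After 2 (G): row=2 col=0 char='s'
After 3 (0): row=2 col=0 char='s'
After 4 (k): row=1 col=0 char='b'
After 5 (h): row=1 col=0 char='b'
After 6 (b): row=0 col=15 char='s'
After 7 (l): row=0 col=16 char='n'
After 8 (l): row=0 col=17 char='o'
After 9 (^): row=0 col=0 char='w'

Answer: wind star  two snow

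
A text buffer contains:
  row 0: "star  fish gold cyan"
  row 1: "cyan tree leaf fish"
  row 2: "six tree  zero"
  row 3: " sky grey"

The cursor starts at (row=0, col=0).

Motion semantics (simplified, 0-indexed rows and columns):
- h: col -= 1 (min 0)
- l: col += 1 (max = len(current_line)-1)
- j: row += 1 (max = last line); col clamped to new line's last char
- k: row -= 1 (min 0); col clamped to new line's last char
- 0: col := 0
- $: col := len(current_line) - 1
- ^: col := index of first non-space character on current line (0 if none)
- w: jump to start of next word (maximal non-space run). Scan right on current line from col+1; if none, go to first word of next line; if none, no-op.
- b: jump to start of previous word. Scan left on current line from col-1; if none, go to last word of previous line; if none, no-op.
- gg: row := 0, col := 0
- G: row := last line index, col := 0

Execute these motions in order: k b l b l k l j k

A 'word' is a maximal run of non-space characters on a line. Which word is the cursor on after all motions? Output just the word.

After 1 (k): row=0 col=0 char='s'
After 2 (b): row=0 col=0 char='s'
After 3 (l): row=0 col=1 char='t'
After 4 (b): row=0 col=0 char='s'
After 5 (l): row=0 col=1 char='t'
After 6 (k): row=0 col=1 char='t'
After 7 (l): row=0 col=2 char='a'
After 8 (j): row=1 col=2 char='a'
After 9 (k): row=0 col=2 char='a'

Answer: star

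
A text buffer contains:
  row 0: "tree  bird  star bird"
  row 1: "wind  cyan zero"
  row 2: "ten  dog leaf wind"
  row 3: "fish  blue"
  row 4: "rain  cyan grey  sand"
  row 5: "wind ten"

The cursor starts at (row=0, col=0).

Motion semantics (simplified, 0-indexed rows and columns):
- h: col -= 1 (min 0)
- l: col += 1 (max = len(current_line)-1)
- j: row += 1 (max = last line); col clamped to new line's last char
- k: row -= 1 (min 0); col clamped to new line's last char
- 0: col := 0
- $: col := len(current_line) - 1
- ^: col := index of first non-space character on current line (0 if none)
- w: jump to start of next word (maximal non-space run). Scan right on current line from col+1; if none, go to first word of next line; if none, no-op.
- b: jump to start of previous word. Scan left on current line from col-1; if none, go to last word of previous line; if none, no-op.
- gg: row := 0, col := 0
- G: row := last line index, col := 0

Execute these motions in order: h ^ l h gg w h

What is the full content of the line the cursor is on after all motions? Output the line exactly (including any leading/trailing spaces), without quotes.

After 1 (h): row=0 col=0 char='t'
After 2 (^): row=0 col=0 char='t'
After 3 (l): row=0 col=1 char='r'
After 4 (h): row=0 col=0 char='t'
After 5 (gg): row=0 col=0 char='t'
After 6 (w): row=0 col=6 char='b'
After 7 (h): row=0 col=5 char='_'

Answer: tree  bird  star bird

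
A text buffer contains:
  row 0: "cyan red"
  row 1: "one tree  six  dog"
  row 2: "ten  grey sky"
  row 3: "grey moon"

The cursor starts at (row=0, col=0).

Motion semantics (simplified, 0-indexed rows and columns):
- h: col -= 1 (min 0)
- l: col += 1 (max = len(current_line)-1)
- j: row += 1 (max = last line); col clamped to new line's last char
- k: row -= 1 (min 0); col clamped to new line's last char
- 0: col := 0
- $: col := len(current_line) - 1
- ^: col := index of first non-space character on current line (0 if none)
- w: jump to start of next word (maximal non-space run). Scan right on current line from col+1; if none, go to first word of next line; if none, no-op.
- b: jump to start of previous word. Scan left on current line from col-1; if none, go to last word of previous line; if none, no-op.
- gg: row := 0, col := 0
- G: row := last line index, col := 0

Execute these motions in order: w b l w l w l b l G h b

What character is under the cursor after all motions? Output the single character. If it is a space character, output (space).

After 1 (w): row=0 col=5 char='r'
After 2 (b): row=0 col=0 char='c'
After 3 (l): row=0 col=1 char='y'
After 4 (w): row=0 col=5 char='r'
After 5 (l): row=0 col=6 char='e'
After 6 (w): row=1 col=0 char='o'
After 7 (l): row=1 col=1 char='n'
After 8 (b): row=1 col=0 char='o'
After 9 (l): row=1 col=1 char='n'
After 10 (G): row=3 col=0 char='g'
After 11 (h): row=3 col=0 char='g'
After 12 (b): row=2 col=10 char='s'

Answer: s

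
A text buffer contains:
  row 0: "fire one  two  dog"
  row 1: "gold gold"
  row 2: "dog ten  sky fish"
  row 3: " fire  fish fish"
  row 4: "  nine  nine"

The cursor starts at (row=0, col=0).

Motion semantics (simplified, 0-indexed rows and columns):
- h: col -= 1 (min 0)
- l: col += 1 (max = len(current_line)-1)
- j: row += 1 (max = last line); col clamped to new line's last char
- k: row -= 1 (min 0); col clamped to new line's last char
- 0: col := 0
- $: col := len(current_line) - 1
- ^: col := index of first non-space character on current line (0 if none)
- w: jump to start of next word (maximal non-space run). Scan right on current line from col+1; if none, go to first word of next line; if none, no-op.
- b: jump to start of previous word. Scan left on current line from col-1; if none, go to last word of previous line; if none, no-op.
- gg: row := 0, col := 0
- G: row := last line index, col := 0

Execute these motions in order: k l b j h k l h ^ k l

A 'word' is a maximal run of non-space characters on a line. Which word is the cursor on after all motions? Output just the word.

After 1 (k): row=0 col=0 char='f'
After 2 (l): row=0 col=1 char='i'
After 3 (b): row=0 col=0 char='f'
After 4 (j): row=1 col=0 char='g'
After 5 (h): row=1 col=0 char='g'
After 6 (k): row=0 col=0 char='f'
After 7 (l): row=0 col=1 char='i'
After 8 (h): row=0 col=0 char='f'
After 9 (^): row=0 col=0 char='f'
After 10 (k): row=0 col=0 char='f'
After 11 (l): row=0 col=1 char='i'

Answer: fire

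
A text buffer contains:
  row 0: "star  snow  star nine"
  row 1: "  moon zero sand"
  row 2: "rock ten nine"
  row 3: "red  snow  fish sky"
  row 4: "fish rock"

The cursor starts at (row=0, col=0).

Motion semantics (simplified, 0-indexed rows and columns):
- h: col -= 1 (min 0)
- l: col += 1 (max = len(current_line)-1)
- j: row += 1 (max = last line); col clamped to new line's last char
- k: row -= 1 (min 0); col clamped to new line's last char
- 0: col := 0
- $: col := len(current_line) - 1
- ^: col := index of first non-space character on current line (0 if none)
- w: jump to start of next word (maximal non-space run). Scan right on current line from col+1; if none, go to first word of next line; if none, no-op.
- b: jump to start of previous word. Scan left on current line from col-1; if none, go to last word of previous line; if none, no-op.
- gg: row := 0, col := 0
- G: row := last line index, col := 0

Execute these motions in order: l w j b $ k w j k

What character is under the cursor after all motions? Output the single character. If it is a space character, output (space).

Answer: r

Derivation:
After 1 (l): row=0 col=1 char='t'
After 2 (w): row=0 col=6 char='s'
After 3 (j): row=1 col=6 char='_'
After 4 (b): row=1 col=2 char='m'
After 5 ($): row=1 col=15 char='d'
After 6 (k): row=0 col=15 char='r'
After 7 (w): row=0 col=17 char='n'
After 8 (j): row=1 col=15 char='d'
After 9 (k): row=0 col=15 char='r'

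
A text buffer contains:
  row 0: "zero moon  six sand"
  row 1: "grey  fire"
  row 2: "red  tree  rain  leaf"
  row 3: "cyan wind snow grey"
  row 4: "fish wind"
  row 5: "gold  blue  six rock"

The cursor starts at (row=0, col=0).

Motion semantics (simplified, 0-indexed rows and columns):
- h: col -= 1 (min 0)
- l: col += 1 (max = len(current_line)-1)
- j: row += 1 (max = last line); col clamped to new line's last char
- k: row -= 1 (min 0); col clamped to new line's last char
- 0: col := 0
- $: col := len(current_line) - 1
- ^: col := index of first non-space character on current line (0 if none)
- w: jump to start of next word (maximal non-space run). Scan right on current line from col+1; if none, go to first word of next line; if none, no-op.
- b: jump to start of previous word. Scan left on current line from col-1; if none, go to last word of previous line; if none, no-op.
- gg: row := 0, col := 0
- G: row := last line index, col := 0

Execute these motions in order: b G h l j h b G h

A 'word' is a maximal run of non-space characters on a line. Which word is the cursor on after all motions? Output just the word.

Answer: gold

Derivation:
After 1 (b): row=0 col=0 char='z'
After 2 (G): row=5 col=0 char='g'
After 3 (h): row=5 col=0 char='g'
After 4 (l): row=5 col=1 char='o'
After 5 (j): row=5 col=1 char='o'
After 6 (h): row=5 col=0 char='g'
After 7 (b): row=4 col=5 char='w'
After 8 (G): row=5 col=0 char='g'
After 9 (h): row=5 col=0 char='g'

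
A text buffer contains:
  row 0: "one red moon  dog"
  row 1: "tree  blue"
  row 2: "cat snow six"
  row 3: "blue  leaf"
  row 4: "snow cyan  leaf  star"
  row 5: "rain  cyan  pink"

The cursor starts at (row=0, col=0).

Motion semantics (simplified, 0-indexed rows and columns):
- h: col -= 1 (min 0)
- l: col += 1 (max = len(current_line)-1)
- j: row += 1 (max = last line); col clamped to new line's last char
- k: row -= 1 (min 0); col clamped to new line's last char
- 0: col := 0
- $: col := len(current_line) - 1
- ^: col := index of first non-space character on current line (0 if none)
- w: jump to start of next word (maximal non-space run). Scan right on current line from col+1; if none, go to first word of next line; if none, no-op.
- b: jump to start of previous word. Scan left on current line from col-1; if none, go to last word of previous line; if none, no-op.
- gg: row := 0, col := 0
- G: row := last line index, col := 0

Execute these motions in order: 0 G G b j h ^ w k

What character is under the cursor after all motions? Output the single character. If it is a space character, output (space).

Answer: y

Derivation:
After 1 (0): row=0 col=0 char='o'
After 2 (G): row=5 col=0 char='r'
After 3 (G): row=5 col=0 char='r'
After 4 (b): row=4 col=17 char='s'
After 5 (j): row=5 col=15 char='k'
After 6 (h): row=5 col=14 char='n'
After 7 (^): row=5 col=0 char='r'
After 8 (w): row=5 col=6 char='c'
After 9 (k): row=4 col=6 char='y'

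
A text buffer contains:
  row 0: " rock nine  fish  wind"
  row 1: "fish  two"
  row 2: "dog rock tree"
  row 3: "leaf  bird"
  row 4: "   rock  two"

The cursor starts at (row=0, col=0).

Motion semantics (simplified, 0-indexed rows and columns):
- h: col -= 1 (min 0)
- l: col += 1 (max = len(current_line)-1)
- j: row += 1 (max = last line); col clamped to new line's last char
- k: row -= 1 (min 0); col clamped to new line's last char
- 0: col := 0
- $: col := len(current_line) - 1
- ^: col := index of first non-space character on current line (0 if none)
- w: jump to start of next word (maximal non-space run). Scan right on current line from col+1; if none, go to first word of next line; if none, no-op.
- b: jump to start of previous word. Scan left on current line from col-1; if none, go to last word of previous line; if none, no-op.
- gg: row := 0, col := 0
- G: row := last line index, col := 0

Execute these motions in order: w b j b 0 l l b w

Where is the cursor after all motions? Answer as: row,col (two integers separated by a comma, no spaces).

After 1 (w): row=0 col=1 char='r'
After 2 (b): row=0 col=1 char='r'
After 3 (j): row=1 col=1 char='i'
After 4 (b): row=1 col=0 char='f'
After 5 (0): row=1 col=0 char='f'
After 6 (l): row=1 col=1 char='i'
After 7 (l): row=1 col=2 char='s'
After 8 (b): row=1 col=0 char='f'
After 9 (w): row=1 col=6 char='t'

Answer: 1,6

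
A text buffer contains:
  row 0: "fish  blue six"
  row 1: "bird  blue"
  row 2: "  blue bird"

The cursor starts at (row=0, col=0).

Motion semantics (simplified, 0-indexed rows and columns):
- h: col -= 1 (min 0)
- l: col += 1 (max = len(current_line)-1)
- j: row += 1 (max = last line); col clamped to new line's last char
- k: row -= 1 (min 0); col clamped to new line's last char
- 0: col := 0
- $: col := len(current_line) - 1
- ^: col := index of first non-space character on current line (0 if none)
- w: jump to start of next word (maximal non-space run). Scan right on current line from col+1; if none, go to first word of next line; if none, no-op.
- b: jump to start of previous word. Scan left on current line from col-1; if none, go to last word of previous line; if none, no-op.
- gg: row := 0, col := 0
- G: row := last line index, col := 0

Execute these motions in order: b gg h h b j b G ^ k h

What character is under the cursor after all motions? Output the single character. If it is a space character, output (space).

After 1 (b): row=0 col=0 char='f'
After 2 (gg): row=0 col=0 char='f'
After 3 (h): row=0 col=0 char='f'
After 4 (h): row=0 col=0 char='f'
After 5 (b): row=0 col=0 char='f'
After 6 (j): row=1 col=0 char='b'
After 7 (b): row=0 col=11 char='s'
After 8 (G): row=2 col=0 char='_'
After 9 (^): row=2 col=2 char='b'
After 10 (k): row=1 col=2 char='r'
After 11 (h): row=1 col=1 char='i'

Answer: i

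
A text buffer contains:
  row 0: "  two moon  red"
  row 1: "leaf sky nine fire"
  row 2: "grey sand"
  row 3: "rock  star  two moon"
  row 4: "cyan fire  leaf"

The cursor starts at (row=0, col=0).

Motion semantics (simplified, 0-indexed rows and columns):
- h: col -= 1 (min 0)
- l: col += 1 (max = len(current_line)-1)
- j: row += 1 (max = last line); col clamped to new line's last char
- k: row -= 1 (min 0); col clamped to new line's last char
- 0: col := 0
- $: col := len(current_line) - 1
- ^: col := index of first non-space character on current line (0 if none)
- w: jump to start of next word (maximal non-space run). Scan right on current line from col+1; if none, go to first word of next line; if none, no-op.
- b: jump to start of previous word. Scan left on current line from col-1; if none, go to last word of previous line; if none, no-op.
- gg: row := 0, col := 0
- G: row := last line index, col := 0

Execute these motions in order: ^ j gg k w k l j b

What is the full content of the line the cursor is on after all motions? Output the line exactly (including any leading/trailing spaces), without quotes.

Answer: leaf sky nine fire

Derivation:
After 1 (^): row=0 col=2 char='t'
After 2 (j): row=1 col=2 char='a'
After 3 (gg): row=0 col=0 char='_'
After 4 (k): row=0 col=0 char='_'
After 5 (w): row=0 col=2 char='t'
After 6 (k): row=0 col=2 char='t'
After 7 (l): row=0 col=3 char='w'
After 8 (j): row=1 col=3 char='f'
After 9 (b): row=1 col=0 char='l'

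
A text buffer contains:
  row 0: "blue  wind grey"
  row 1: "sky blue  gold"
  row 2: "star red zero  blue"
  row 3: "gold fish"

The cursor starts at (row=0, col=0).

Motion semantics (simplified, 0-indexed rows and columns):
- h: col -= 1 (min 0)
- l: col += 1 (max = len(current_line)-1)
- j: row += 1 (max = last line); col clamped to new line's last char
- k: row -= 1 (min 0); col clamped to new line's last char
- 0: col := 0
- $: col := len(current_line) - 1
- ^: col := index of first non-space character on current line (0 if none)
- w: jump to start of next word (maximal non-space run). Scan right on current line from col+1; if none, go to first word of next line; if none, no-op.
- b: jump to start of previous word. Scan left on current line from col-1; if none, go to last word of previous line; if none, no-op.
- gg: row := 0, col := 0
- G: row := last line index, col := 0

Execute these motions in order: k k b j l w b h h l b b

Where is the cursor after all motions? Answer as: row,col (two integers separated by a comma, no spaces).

Answer: 0,11

Derivation:
After 1 (k): row=0 col=0 char='b'
After 2 (k): row=0 col=0 char='b'
After 3 (b): row=0 col=0 char='b'
After 4 (j): row=1 col=0 char='s'
After 5 (l): row=1 col=1 char='k'
After 6 (w): row=1 col=4 char='b'
After 7 (b): row=1 col=0 char='s'
After 8 (h): row=1 col=0 char='s'
After 9 (h): row=1 col=0 char='s'
After 10 (l): row=1 col=1 char='k'
After 11 (b): row=1 col=0 char='s'
After 12 (b): row=0 col=11 char='g'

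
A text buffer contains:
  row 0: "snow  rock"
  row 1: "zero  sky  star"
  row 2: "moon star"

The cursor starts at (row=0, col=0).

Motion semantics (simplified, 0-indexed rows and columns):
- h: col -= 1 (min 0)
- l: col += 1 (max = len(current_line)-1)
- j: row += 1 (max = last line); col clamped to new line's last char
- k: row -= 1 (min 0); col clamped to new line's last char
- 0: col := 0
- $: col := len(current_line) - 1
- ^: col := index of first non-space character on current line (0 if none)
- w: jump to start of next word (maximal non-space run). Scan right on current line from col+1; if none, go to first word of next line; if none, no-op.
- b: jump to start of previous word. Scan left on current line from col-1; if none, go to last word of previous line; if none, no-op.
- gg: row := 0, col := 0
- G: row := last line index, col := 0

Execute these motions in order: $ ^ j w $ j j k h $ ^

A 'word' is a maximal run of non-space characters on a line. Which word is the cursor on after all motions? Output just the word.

Answer: zero

Derivation:
After 1 ($): row=0 col=9 char='k'
After 2 (^): row=0 col=0 char='s'
After 3 (j): row=1 col=0 char='z'
After 4 (w): row=1 col=6 char='s'
After 5 ($): row=1 col=14 char='r'
After 6 (j): row=2 col=8 char='r'
After 7 (j): row=2 col=8 char='r'
After 8 (k): row=1 col=8 char='y'
After 9 (h): row=1 col=7 char='k'
After 10 ($): row=1 col=14 char='r'
After 11 (^): row=1 col=0 char='z'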